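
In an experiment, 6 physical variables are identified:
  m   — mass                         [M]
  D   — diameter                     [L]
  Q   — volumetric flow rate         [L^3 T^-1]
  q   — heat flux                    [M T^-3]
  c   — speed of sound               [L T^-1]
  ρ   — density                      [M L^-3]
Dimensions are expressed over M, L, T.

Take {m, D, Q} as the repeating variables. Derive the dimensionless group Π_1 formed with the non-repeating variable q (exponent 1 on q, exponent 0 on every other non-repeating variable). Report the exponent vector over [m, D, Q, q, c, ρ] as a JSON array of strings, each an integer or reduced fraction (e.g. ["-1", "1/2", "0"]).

["-1", "9", "-3", "1", "0", "0"]

Dimensional matrix (M×L×T by m×D×Q×q×c×ρ):
  M: [ 1  0  0  1  0  1]
  L: [ 0  1  3  0  1 -3]
  T: [ 0  0 -1 -3 -1  0]
Echelon form has 3 nonzero rows (pivots: m,D,Q)
Repeat: m,D,Q; free: q,c,ρ
RREF:
  r0: [   1    0    0    1    0    1]
  r1: [   0    1    0   -9   -2   -3]
  r2: [   0    0    1    3    1    0]
Fix exponent of q at 1, c at 0, ρ at 0; solve each RREF row for its pivot's exponent:
  r0: exp(m) + (1)·1 = 0 ⇒ exp(m) = -1
  r1: exp(D) + (-9)·1 = 0 ⇒ exp(D) = 9
  r2: exp(Q) + (3)·1 = 0 ⇒ exp(Q) = -3
Π_1 = m^-1 · D^9 · Q^-3 · q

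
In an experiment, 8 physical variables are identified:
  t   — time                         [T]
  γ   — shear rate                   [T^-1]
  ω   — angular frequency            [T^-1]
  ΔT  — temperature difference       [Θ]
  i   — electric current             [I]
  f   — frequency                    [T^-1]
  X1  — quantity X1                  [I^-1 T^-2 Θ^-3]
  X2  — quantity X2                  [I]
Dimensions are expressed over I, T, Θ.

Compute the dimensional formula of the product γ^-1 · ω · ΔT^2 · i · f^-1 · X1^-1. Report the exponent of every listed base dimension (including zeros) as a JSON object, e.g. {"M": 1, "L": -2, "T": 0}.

Write exponents as rows I,T,Θ / cols t,γ,ω,ΔT,i,f,X1,X2:
  I: [ 0  0  0  0  1  0 -1  1]
  T: [ 1 -1 -1  0  0 -1 -2  0]
  Θ: [ 0  0  0  1  0  0 -3  0]
  [I]: (-1)·0+(1)·0+(2)·0+(1)·1+(-1)·0+(-1)·-1 = 2
  [T]: (-1)·-1+(1)·-1+(2)·0+(1)·0+(-1)·-1+(-1)·-2 = 3
  [Θ]: (-1)·0+(1)·0+(2)·1+(1)·0+(-1)·0+(-1)·-3 = 5
⇒ I^2 T^3 Θ^5

{"I": 2, "T": 3, "Θ": 5}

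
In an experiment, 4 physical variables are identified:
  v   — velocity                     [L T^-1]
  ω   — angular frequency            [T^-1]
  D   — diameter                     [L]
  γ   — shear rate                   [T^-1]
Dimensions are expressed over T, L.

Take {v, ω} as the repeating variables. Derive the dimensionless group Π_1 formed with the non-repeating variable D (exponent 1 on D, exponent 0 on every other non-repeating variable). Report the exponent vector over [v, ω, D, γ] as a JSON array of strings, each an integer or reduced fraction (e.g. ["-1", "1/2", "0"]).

Dimensional matrix (T×L by v×ω×D×γ):
  T: [-1 -1  0 -1]
  L: [ 1  0  1  0]
Echelon form has 2 nonzero rows (pivots: v,ω)
Pivot set = {v,ω}, free = {D,γ}
RREF:
  r0: [   1    0    1    0]
  r1: [   0    1   -1    1]
Fix exponent of D at 1, γ at 0; solve each RREF row for its pivot's exponent:
  r0: exp(v) + (1)·1 = 0 ⇒ exp(v) = -1
  r1: exp(ω) + (-1)·1 = 0 ⇒ exp(ω) = 1
Π_1 = v^-1 · ω · D

["-1", "1", "1", "0"]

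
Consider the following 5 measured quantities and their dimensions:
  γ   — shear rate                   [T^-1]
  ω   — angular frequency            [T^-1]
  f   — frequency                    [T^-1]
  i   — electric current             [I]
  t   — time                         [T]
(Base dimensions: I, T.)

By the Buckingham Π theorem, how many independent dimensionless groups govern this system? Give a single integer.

Dimensional matrix (I×T by γ×ω×f×i×t):
  I: [ 0  0  0  1  0]
  T: [-1 -1 -1  0  1]
Row reduction gives pivot columns γ,i; rank = 2
5 vars − rank 2 = 3 Π groups

3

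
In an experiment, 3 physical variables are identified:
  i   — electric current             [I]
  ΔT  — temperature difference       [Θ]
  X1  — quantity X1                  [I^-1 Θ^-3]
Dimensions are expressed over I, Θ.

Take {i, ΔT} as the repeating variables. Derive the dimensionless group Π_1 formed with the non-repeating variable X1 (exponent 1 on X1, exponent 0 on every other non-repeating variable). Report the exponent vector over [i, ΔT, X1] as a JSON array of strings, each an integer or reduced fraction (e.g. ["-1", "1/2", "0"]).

Write exponents as rows I,Θ / cols i,ΔT,X1:
  I: [ 1  0 -1]
  Θ: [ 0  1 -3]
RREF → pivots at {i,ΔT} ⇒ r = 2
Pivot set = {i,ΔT}, free = {X1}
RREF:
  r0: [   1    0   -1]
  r1: [   0    1   -3]
Fix exponent of X1 at 1; solve each RREF row for its pivot's exponent:
  r0: exp(i) + (-1)·1 = 0 ⇒ exp(i) = 1
  r1: exp(ΔT) + (-3)·1 = 0 ⇒ exp(ΔT) = 3
Π_1 = i · ΔT^3 · X1

["1", "3", "1"]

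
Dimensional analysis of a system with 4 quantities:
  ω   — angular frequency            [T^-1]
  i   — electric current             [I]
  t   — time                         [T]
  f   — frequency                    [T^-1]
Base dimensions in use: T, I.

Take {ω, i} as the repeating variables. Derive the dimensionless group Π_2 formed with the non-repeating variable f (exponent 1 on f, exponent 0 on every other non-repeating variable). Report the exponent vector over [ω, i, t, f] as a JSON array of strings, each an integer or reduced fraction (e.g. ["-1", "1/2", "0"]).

Write exponents as rows T,I / cols ω,i,t,f:
  T: [-1  0  1 -1]
  I: [ 0  1  0  0]
Echelon form has 2 nonzero rows (pivots: ω,i)
Pivot set = {ω,i}, free = {t,f}
RREF:
  r0: [   1    0   -1    1]
  r1: [   0    1    0    0]
Fix exponent of f at 1, t at 0; solve each RREF row for its pivot's exponent:
  r0: exp(ω) + (1)·1 = 0 ⇒ exp(ω) = -1
  r1: exp(i) + (0)·1 = 0 ⇒ exp(i) = 0
Π_2 = ω^-1 · f

["-1", "0", "0", "1"]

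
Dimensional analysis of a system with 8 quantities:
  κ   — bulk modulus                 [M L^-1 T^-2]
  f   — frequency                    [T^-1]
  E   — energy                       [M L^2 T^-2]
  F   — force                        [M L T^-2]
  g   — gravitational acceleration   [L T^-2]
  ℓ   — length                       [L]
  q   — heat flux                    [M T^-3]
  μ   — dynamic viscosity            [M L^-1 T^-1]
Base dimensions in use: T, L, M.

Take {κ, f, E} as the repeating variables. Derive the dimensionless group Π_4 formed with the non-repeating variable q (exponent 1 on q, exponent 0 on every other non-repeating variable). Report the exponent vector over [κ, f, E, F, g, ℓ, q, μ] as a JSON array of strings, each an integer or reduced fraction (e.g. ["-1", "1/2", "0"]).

["-2/3", "-1", "-1/3", "0", "0", "0", "1", "0"]

Write exponents as rows T,L,M / cols κ,f,E,F,g,ℓ,q,μ:
  T: [-2 -1 -2 -2 -2  0 -3 -1]
  L: [-1  0  2  1  1  1  0 -1]
  M: [ 1  0  1  1  0  0  1  1]
Row reduction gives pivot columns κ,f,E; rank = 3
Repeat: κ,f,E; free: F,g,ℓ,q,μ
RREF:
  r0: [   1    0    0  1/3 -1/3 -1/3  2/3    1]
  r1: [   0    1    0    0    2    0    1   -1]
  r2: [   0    0    1  2/3  1/3  1/3  1/3    0]
Fix exponent of q at 1, F at 0, g at 0, ℓ at 0, μ at 0; solve each RREF row for its pivot's exponent:
  r0: exp(κ) + (2/3)·1 = 0 ⇒ exp(κ) = -2/3
  r1: exp(f) + (1)·1 = 0 ⇒ exp(f) = -1
  r2: exp(E) + (1/3)·1 = 0 ⇒ exp(E) = -1/3
Π_4 = κ^(-2/3) · f^-1 · E^(-1/3) · q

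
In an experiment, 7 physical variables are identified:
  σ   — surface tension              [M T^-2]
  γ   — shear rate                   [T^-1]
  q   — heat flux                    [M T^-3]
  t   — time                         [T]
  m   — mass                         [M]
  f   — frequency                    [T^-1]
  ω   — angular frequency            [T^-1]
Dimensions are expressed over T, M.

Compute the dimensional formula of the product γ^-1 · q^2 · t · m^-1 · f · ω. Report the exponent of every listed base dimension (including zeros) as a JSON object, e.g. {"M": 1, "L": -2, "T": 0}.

{"T": -6, "M": 1}

Exponent matrix [T,M] × [σ,γ,q,t,m,f,ω]:
  T: [-2 -1 -3  1  0 -1 -1]
  M: [ 1  0  1  0  1  0  0]
  [T]: (-1)·-1+(2)·-3+(1)·1+(-1)·0+(1)·-1+(1)·-1 = -6
  [M]: (-1)·0+(2)·1+(1)·0+(-1)·1+(1)·0+(1)·0 = 1
⇒ T^-6 M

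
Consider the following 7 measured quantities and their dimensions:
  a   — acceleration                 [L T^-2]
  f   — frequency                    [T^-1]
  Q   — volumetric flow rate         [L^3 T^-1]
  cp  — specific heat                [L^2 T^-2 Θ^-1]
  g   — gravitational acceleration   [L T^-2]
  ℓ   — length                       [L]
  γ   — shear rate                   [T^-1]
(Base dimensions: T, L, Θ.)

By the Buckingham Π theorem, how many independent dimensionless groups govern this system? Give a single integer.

Write exponents as rows T,L,Θ / cols a,f,Q,cp,g,ℓ,γ:
  T: [-2 -1 -1 -2 -2  0 -1]
  L: [ 1  0  3  2  1  1  0]
  Θ: [ 0  0  0 -1  0  0  0]
Row reduction gives pivot columns a,f,cp; rank = 3
7 vars − rank 3 = 4 Π groups

4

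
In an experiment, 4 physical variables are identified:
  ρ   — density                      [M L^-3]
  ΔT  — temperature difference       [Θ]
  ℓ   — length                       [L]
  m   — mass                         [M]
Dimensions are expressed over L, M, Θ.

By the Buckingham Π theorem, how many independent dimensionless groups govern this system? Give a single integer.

Dimensional matrix (L×M×Θ by ρ×ΔT×ℓ×m):
  L: [-3  0  1  0]
  M: [ 1  0  0  1]
  Θ: [ 0  1  0  0]
Row reduction gives pivot columns ρ,ΔT,ℓ; rank = 3
4 vars − rank 3 = 1 Π group

1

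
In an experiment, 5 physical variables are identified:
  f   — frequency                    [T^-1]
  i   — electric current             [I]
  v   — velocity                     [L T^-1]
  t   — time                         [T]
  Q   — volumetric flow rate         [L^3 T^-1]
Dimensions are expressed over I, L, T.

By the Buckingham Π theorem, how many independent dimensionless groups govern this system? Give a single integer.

Exponent matrix [I,L,T] × [f,i,v,t,Q]:
  I: [ 0  1  0  0  0]
  L: [ 0  0  1  0  3]
  T: [-1  0 -1  1 -1]
Echelon form has 3 nonzero rows (pivots: f,i,v)
5 vars − rank 3 = 2 Π groups

2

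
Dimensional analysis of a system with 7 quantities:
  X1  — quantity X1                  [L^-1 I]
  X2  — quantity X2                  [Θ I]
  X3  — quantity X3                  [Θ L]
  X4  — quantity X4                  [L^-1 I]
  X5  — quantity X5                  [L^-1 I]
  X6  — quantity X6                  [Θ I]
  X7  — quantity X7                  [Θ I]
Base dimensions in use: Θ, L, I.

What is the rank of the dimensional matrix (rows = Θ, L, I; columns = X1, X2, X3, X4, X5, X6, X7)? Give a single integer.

2

Dimensional matrix (Θ×L×I by X1×X2×X3×X4×X5×X6×X7):
  Θ: [ 0  1  1  0  0  1  1]
  L: [-1  0  1 -1 -1  0  0]
  I: [ 1  1  0  1  1  1  1]
Echelon form has 2 nonzero rows (pivots: X1,X2)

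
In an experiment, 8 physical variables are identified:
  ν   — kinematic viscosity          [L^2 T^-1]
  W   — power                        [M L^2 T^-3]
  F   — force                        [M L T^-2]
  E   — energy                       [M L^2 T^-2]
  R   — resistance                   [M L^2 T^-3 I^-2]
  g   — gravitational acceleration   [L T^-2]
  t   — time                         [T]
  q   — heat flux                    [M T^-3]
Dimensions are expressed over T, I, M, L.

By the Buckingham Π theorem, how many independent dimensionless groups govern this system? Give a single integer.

Exponent matrix [T,I,M,L] × [ν,W,F,E,R,g,t,q]:
  T: [-1 -3 -2 -2 -3 -2  1 -3]
  I: [ 0  0  0  0 -2  0  0  0]
  M: [ 0  1  1  1  1  0  0  1]
  L: [ 2  2  1  2  2  1  0  0]
Echelon form has 4 nonzero rows (pivots: ν,W,F,R)
n=8, r=4 ⇒ 4 dimensionless groups

4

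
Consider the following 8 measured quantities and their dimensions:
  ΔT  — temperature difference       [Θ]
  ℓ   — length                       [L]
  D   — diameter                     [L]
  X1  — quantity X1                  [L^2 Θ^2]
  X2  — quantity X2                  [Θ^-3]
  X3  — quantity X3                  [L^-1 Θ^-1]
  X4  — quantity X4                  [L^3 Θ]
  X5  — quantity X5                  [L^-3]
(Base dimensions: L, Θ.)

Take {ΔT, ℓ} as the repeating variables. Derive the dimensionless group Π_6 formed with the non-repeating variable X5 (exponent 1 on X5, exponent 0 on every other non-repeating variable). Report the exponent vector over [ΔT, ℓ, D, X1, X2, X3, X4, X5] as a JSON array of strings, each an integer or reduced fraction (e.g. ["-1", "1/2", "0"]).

["0", "3", "0", "0", "0", "0", "0", "1"]

Exponent matrix [L,Θ] × [ΔT,ℓ,D,X1,X2,X3,X4,X5]:
  L: [ 0  1  1  2  0 -1  3 -3]
  Θ: [ 1  0  0  2 -3 -1  1  0]
Row reduction gives pivot columns ΔT,ℓ; rank = 2
Pivot set = {ΔT,ℓ}, free = {D,X1,X2,X3,X4,X5}
RREF:
  r0: [   1    0    0    2   -3   -1    1    0]
  r1: [   0    1    1    2    0   -1    3   -3]
Fix exponent of X5 at 1, D at 0, X1 at 0, X2 at 0, X3 at 0, X4 at 0; solve each RREF row for its pivot's exponent:
  r0: exp(ΔT) + (0)·1 = 0 ⇒ exp(ΔT) = 0
  r1: exp(ℓ) + (-3)·1 = 0 ⇒ exp(ℓ) = 3
Π_6 = ℓ^3 · X5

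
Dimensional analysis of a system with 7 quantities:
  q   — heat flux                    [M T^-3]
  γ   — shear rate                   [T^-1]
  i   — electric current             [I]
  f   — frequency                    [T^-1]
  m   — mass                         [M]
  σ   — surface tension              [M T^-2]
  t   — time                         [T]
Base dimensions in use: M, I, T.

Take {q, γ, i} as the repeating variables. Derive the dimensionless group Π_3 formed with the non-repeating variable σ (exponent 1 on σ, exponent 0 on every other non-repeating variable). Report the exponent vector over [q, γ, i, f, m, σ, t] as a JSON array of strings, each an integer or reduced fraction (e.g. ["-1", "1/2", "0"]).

Write exponents as rows M,I,T / cols q,γ,i,f,m,σ,t:
  M: [ 1  0  0  0  1  1  0]
  I: [ 0  0  1  0  0  0  0]
  T: [-3 -1  0 -1  0 -2  1]
Echelon form has 3 nonzero rows (pivots: q,γ,i)
Repeat: q,γ,i; free: f,m,σ,t
RREF:
  r0: [   1    0    0    0    1    1    0]
  r1: [   0    1    0    1   -3   -1   -1]
  r2: [   0    0    1    0    0    0    0]
Fix exponent of σ at 1, f at 0, m at 0, t at 0; solve each RREF row for its pivot's exponent:
  r0: exp(q) + (1)·1 = 0 ⇒ exp(q) = -1
  r1: exp(γ) + (-1)·1 = 0 ⇒ exp(γ) = 1
  r2: exp(i) + (0)·1 = 0 ⇒ exp(i) = 0
Π_3 = q^-1 · γ · σ

["-1", "1", "0", "0", "0", "1", "0"]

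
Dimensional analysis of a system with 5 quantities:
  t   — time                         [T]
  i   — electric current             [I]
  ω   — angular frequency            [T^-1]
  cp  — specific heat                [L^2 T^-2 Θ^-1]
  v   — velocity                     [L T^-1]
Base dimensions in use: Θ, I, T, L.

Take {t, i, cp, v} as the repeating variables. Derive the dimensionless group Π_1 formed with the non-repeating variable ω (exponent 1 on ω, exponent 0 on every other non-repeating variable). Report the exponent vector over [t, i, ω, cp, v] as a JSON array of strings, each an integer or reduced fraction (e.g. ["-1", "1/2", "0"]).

Dimensional matrix (Θ×I×T×L by t×i×ω×cp×v):
  Θ: [ 0  0  0 -1  0]
  I: [ 0  1  0  0  0]
  T: [ 1  0 -1 -2 -1]
  L: [ 0  0  0  2  1]
Echelon form has 4 nonzero rows (pivots: t,i,cp,v)
Pivot set = {t,i,cp,v}, free = {ω}
RREF:
  r0: [   1    0   -1    0    0]
  r1: [   0    1    0    0    0]
  r2: [   0    0    0    1    0]
  r3: [   0    0    0    0    1]
Fix exponent of ω at 1; solve each RREF row for its pivot's exponent:
  r0: exp(t) + (-1)·1 = 0 ⇒ exp(t) = 1
  r1: exp(i) + (0)·1 = 0 ⇒ exp(i) = 0
  r2: exp(cp) + (0)·1 = 0 ⇒ exp(cp) = 0
  r3: exp(v) + (0)·1 = 0 ⇒ exp(v) = 0
Π_1 = t · ω

["1", "0", "1", "0", "0"]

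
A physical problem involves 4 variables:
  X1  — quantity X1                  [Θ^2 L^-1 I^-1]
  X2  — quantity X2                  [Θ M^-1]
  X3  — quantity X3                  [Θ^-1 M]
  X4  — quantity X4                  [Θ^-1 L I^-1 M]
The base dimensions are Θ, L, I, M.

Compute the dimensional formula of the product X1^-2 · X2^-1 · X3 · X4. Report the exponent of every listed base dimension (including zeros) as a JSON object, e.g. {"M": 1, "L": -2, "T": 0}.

Write exponents as rows Θ,L,I,M / cols X1,X2,X3,X4:
  Θ: [ 2  1 -1 -1]
  L: [-1  0  0  1]
  I: [-1  0  0 -1]
  M: [ 0 -1  1  1]
  [Θ]: (-2)·2+(-1)·1+(1)·-1+(1)·-1 = -7
  [L]: (-2)·-1+(-1)·0+(1)·0+(1)·1 = 3
  [I]: (-2)·-1+(-1)·0+(1)·0+(1)·-1 = 1
  [M]: (-2)·0+(-1)·-1+(1)·1+(1)·1 = 3
⇒ Θ^-7 L^3 I M^3

{"Θ": -7, "L": 3, "I": 1, "M": 3}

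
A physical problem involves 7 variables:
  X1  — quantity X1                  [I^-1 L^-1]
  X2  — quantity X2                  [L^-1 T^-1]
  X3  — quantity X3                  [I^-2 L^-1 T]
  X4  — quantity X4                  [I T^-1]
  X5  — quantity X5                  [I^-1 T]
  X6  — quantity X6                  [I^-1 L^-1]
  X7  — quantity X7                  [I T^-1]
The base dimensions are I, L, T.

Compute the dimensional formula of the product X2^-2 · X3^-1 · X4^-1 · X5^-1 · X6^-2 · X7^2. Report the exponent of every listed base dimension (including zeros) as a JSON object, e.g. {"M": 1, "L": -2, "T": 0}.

{"I": 6, "L": 5, "T": -1}

Write exponents as rows I,L,T / cols X1,X2,X3,X4,X5,X6,X7:
  I: [-1  0 -2  1 -1 -1  1]
  L: [-1 -1 -1  0  0 -1  0]
  T: [ 0 -1  1 -1  1  0 -1]
  [I]: (-2)·0+(-1)·-2+(-1)·1+(-1)·-1+(-2)·-1+(2)·1 = 6
  [L]: (-2)·-1+(-1)·-1+(-1)·0+(-1)·0+(-2)·-1+(2)·0 = 5
  [T]: (-2)·-1+(-1)·1+(-1)·-1+(-1)·1+(-2)·0+(2)·-1 = -1
⇒ I^6 L^5 T^-1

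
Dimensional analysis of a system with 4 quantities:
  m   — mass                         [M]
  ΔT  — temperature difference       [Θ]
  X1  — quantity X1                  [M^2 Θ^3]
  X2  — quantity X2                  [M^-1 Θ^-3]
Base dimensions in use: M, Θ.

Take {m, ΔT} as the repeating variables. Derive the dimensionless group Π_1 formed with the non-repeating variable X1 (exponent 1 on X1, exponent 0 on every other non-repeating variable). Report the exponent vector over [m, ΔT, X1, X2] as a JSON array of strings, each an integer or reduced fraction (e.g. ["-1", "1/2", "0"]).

["-2", "-3", "1", "0"]

Write exponents as rows M,Θ / cols m,ΔT,X1,X2:
  M: [ 1  0  2 -1]
  Θ: [ 0  1  3 -3]
Echelon form has 2 nonzero rows (pivots: m,ΔT)
Repeat: m,ΔT; free: X1,X2
RREF:
  r0: [   1    0    2   -1]
  r1: [   0    1    3   -3]
Fix exponent of X1 at 1, X2 at 0; solve each RREF row for its pivot's exponent:
  r0: exp(m) + (2)·1 = 0 ⇒ exp(m) = -2
  r1: exp(ΔT) + (3)·1 = 0 ⇒ exp(ΔT) = -3
Π_1 = m^-2 · ΔT^-3 · X1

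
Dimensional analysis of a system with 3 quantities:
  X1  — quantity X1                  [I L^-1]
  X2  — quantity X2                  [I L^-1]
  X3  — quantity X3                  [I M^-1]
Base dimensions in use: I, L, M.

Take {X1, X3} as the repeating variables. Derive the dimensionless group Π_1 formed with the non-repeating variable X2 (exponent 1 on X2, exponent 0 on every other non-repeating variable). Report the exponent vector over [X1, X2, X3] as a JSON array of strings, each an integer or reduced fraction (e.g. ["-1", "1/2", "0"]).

Exponent matrix [I,L,M] × [X1,X2,X3]:
  I: [ 1  1  1]
  L: [-1 -1  0]
  M: [ 0  0 -1]
Row reduction gives pivot columns X1,X3; rank = 2
Pivot set = {X1,X3}, free = {X2}
RREF:
  r0: [   1    1    0]
  r1: [   0    0    1]
  r2: [   0    0    0]
Fix exponent of X2 at 1; solve each RREF row for its pivot's exponent:
  r0: exp(X1) + (1)·1 = 0 ⇒ exp(X1) = -1
  r1: exp(X3) + (0)·1 = 0 ⇒ exp(X3) = 0
Π_1 = X1^-1 · X2

["-1", "1", "0"]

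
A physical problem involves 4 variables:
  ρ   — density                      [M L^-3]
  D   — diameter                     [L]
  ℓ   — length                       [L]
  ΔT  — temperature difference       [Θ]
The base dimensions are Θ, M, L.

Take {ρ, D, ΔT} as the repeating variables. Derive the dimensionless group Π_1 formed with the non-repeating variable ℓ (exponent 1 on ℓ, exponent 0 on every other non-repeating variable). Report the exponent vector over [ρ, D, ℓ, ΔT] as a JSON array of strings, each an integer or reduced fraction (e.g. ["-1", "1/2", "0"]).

["0", "-1", "1", "0"]

Write exponents as rows Θ,M,L / cols ρ,D,ℓ,ΔT:
  Θ: [ 0  0  0  1]
  M: [ 1  0  0  0]
  L: [-3  1  1  0]
Echelon form has 3 nonzero rows (pivots: ρ,D,ΔT)
Repeat: ρ,D,ΔT; free: ℓ
RREF:
  r0: [   1    0    0    0]
  r1: [   0    1    1    0]
  r2: [   0    0    0    1]
Fix exponent of ℓ at 1; solve each RREF row for its pivot's exponent:
  r0: exp(ρ) + (0)·1 = 0 ⇒ exp(ρ) = 0
  r1: exp(D) + (1)·1 = 0 ⇒ exp(D) = -1
  r2: exp(ΔT) + (0)·1 = 0 ⇒ exp(ΔT) = 0
Π_1 = D^-1 · ℓ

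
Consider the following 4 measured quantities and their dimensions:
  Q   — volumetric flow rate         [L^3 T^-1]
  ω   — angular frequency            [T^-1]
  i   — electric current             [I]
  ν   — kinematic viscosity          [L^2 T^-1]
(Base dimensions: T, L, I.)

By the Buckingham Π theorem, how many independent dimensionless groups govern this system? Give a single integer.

1

Dimensional matrix (T×L×I by Q×ω×i×ν):
  T: [-1 -1  0 -1]
  L: [ 3  0  0  2]
  I: [ 0  0  1  0]
Echelon form has 3 nonzero rows (pivots: Q,ω,i)
Π count = n − r = 4 − 3 = 1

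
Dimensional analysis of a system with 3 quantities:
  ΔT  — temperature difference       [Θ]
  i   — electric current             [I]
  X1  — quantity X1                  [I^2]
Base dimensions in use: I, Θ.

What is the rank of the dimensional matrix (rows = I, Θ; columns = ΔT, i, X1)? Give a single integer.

2

Dimensional matrix (I×Θ by ΔT×i×X1):
  I: [ 0  1  2]
  Θ: [ 1  0  0]
Row reduction gives pivot columns ΔT,i; rank = 2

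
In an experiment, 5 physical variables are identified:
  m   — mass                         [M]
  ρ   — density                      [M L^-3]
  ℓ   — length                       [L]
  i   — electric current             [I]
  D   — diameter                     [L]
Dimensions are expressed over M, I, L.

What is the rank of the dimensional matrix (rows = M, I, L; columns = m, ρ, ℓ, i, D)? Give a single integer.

3

Write exponents as rows M,I,L / cols m,ρ,ℓ,i,D:
  M: [ 1  1  0  0  0]
  I: [ 0  0  0  1  0]
  L: [ 0 -3  1  0  1]
RREF → pivots at {m,ρ,i} ⇒ r = 3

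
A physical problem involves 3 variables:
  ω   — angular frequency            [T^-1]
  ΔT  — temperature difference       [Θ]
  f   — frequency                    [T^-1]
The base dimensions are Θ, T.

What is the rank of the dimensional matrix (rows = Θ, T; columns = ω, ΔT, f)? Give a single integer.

Exponent matrix [Θ,T] × [ω,ΔT,f]:
  Θ: [ 0  1  0]
  T: [-1  0 -1]
RREF → pivots at {ω,ΔT} ⇒ r = 2

2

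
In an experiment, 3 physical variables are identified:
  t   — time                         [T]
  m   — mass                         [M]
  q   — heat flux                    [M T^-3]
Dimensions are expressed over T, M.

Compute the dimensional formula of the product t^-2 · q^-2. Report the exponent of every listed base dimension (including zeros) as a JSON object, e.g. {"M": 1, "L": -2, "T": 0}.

{"T": 4, "M": -2}

Dimensional matrix (T×M by t×m×q):
  T: [ 1  0 -3]
  M: [ 0  1  1]
  [T]: (-2)·1+(-2)·-3 = 4
  [M]: (-2)·0+(-2)·1 = -2
⇒ T^4 M^-2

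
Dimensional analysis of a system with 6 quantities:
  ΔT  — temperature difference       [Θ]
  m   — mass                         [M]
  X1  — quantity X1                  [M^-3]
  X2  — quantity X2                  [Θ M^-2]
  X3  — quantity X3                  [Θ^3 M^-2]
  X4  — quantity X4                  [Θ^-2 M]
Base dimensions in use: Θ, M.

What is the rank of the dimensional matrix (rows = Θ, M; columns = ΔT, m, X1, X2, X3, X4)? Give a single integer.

Exponent matrix [Θ,M] × [ΔT,m,X1,X2,X3,X4]:
  Θ: [ 1  0  0  1  3 -2]
  M: [ 0  1 -3 -2 -2  1]
RREF → pivots at {ΔT,m} ⇒ r = 2

2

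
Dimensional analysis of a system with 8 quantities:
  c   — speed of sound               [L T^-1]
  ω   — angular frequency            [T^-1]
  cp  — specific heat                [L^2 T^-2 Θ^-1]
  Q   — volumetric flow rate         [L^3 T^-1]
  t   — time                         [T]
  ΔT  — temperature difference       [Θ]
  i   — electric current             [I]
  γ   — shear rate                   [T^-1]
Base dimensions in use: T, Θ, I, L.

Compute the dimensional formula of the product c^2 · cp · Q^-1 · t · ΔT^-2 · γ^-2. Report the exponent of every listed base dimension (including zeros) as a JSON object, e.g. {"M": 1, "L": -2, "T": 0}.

Write exponents as rows T,Θ,I,L / cols c,ω,cp,Q,t,ΔT,i,γ:
  T: [-1 -1 -2 -1  1  0  0 -1]
  Θ: [ 0  0 -1  0  0  1  0  0]
  I: [ 0  0  0  0  0  0  1  0]
  L: [ 1  0  2  3  0  0  0  0]
  [T]: (2)·-1+(1)·-2+(-1)·-1+(1)·1+(-2)·0+(-2)·-1 = 0
  [Θ]: (2)·0+(1)·-1+(-1)·0+(1)·0+(-2)·1+(-2)·0 = -3
  [I]: (2)·0+(1)·0+(-1)·0+(1)·0+(-2)·0+(-2)·0 = 0
  [L]: (2)·1+(1)·2+(-1)·3+(1)·0+(-2)·0+(-2)·0 = 1
⇒ Θ^-3 L

{"T": 0, "Θ": -3, "I": 0, "L": 1}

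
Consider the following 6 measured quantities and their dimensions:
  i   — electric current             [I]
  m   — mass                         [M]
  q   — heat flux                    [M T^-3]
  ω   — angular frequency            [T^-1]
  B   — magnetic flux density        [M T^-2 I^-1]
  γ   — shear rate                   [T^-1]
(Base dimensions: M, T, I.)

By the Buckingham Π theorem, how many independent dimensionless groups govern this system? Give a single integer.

3

Exponent matrix [M,T,I] × [i,m,q,ω,B,γ]:
  M: [ 0  1  1  0  1  0]
  T: [ 0  0 -3 -1 -2 -1]
  I: [ 1  0  0  0 -1  0]
RREF → pivots at {i,m,q} ⇒ r = 3
n=6, r=3 ⇒ 3 dimensionless groups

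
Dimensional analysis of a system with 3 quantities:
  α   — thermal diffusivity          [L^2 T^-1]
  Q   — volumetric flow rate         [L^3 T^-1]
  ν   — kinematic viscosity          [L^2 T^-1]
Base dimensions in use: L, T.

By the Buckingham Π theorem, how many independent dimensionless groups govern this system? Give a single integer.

Write exponents as rows L,T / cols α,Q,ν:
  L: [ 2  3  2]
  T: [-1 -1 -1]
RREF → pivots at {α,Q} ⇒ r = 2
Π count = n − r = 3 − 2 = 1

1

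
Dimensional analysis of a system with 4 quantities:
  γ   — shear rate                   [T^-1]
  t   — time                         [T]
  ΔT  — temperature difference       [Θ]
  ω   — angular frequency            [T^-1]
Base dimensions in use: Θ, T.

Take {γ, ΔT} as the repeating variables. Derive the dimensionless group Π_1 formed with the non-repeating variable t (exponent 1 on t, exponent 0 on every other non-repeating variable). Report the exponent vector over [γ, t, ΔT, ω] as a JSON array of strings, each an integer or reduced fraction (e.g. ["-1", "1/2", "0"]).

["1", "1", "0", "0"]

Exponent matrix [Θ,T] × [γ,t,ΔT,ω]:
  Θ: [ 0  0  1  0]
  T: [-1  1  0 -1]
RREF → pivots at {γ,ΔT} ⇒ r = 2
Repeat: γ,ΔT; free: t,ω
RREF:
  r0: [   1   -1    0    1]
  r1: [   0    0    1    0]
Fix exponent of t at 1, ω at 0; solve each RREF row for its pivot's exponent:
  r0: exp(γ) + (-1)·1 = 0 ⇒ exp(γ) = 1
  r1: exp(ΔT) + (0)·1 = 0 ⇒ exp(ΔT) = 0
Π_1 = γ · t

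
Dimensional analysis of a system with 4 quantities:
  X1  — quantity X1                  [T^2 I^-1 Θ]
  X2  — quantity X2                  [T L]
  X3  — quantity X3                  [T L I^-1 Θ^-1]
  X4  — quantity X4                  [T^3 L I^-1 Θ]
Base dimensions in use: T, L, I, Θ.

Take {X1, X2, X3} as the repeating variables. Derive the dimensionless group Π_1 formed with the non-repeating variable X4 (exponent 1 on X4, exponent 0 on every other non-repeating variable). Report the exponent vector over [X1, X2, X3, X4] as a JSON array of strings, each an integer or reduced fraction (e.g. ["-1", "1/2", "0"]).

["-1", "-1", "0", "1"]

Dimensional matrix (T×L×I×Θ by X1×X2×X3×X4):
  T: [ 2  1  1  3]
  L: [ 0  1  1  1]
  I: [-1  0 -1 -1]
  Θ: [ 1  0 -1  1]
RREF → pivots at {X1,X2,X3} ⇒ r = 3
Repeat: X1,X2,X3; free: X4
RREF:
  r0: [   1    0    0    1]
  r1: [   0    1    0    1]
  r2: [   0    0    1    0]
  r3: [   0    0    0    0]
Fix exponent of X4 at 1; solve each RREF row for its pivot's exponent:
  r0: exp(X1) + (1)·1 = 0 ⇒ exp(X1) = -1
  r1: exp(X2) + (1)·1 = 0 ⇒ exp(X2) = -1
  r2: exp(X3) + (0)·1 = 0 ⇒ exp(X3) = 0
Π_1 = X1^-1 · X2^-1 · X4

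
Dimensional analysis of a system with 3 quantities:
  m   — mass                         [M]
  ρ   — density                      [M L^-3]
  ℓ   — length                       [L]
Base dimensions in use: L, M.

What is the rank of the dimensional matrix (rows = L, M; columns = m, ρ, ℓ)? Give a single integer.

Dimensional matrix (L×M by m×ρ×ℓ):
  L: [ 0 -3  1]
  M: [ 1  1  0]
RREF → pivots at {m,ρ} ⇒ r = 2

2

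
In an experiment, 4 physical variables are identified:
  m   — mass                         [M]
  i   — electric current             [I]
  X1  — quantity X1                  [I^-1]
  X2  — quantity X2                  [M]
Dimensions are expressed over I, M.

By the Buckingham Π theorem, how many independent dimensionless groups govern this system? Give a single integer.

2

Dimensional matrix (I×M by m×i×X1×X2):
  I: [ 0  1 -1  0]
  M: [ 1  0  0  1]
Row reduction gives pivot columns m,i; rank = 2
4 vars − rank 2 = 2 Π groups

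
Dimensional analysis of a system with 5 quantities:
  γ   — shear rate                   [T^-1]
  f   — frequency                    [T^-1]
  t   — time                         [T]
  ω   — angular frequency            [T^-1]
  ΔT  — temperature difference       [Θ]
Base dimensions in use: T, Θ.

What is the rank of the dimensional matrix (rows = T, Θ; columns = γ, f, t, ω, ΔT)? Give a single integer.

Exponent matrix [T,Θ] × [γ,f,t,ω,ΔT]:
  T: [-1 -1  1 -1  0]
  Θ: [ 0  0  0  0  1]
Echelon form has 2 nonzero rows (pivots: γ,ΔT)

2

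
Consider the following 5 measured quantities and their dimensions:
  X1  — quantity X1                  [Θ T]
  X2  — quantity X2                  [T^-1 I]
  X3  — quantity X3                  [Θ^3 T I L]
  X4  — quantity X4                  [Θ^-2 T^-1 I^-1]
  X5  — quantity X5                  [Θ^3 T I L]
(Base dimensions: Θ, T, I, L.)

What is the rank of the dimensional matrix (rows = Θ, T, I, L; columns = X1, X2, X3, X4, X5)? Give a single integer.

Dimensional matrix (Θ×T×I×L by X1×X2×X3×X4×X5):
  Θ: [ 1  0  3 -2  3]
  T: [ 1 -1  1 -1  1]
  I: [ 0  1  1 -1  1]
  L: [ 0  0  1  0  1]
RREF → pivots at {X1,X2,X3} ⇒ r = 3

3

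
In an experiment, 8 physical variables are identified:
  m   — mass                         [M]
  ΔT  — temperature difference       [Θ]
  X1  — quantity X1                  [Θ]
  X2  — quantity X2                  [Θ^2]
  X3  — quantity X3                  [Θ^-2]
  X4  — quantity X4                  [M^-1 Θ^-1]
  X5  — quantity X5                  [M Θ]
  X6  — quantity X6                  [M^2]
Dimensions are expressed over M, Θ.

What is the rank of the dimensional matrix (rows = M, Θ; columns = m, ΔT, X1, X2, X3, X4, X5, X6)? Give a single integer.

Write exponents as rows M,Θ / cols m,ΔT,X1,X2,X3,X4,X5,X6:
  M: [ 1  0  0  0  0 -1  1  2]
  Θ: [ 0  1  1  2 -2 -1  1  0]
RREF → pivots at {m,ΔT} ⇒ r = 2

2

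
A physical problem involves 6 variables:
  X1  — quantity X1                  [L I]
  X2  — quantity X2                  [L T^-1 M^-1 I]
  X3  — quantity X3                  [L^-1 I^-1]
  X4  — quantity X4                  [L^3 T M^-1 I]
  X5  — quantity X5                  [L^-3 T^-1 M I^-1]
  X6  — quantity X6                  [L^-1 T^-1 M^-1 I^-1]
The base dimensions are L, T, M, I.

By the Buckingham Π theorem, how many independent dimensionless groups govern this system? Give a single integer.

Dimensional matrix (L×T×M×I by X1×X2×X3×X4×X5×X6):
  L: [ 1  1 -1  3 -3 -1]
  T: [ 0 -1  0  1 -1 -1]
  M: [ 0 -1  0 -1  1 -1]
  I: [ 1  1 -1  1 -1 -1]
Echelon form has 3 nonzero rows (pivots: X1,X2,X4)
6 vars − rank 3 = 3 Π groups

3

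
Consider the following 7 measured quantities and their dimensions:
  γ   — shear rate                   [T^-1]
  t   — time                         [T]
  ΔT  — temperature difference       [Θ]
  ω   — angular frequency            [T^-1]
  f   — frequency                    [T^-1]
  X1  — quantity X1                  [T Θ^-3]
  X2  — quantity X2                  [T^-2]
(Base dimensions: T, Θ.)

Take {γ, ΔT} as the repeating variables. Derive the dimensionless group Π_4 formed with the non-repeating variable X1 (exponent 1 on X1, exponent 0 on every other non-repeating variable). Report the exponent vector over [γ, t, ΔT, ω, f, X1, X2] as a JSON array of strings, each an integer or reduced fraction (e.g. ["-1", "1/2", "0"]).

["1", "0", "3", "0", "0", "1", "0"]

Exponent matrix [T,Θ] × [γ,t,ΔT,ω,f,X1,X2]:
  T: [-1  1  0 -1 -1  1 -2]
  Θ: [ 0  0  1  0  0 -3  0]
Echelon form has 2 nonzero rows (pivots: γ,ΔT)
Repeat: γ,ΔT; free: t,ω,f,X1,X2
RREF:
  r0: [   1   -1    0    1    1   -1    2]
  r1: [   0    0    1    0    0   -3    0]
Fix exponent of X1 at 1, t at 0, ω at 0, f at 0, X2 at 0; solve each RREF row for its pivot's exponent:
  r0: exp(γ) + (-1)·1 = 0 ⇒ exp(γ) = 1
  r1: exp(ΔT) + (-3)·1 = 0 ⇒ exp(ΔT) = 3
Π_4 = γ · ΔT^3 · X1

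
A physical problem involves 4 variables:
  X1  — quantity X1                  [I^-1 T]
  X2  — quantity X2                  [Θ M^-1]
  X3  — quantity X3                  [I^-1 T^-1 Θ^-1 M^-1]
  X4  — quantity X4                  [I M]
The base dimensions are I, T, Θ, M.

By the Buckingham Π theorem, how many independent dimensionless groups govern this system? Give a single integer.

Dimensional matrix (I×T×Θ×M by X1×X2×X3×X4):
  I: [-1  0 -1  1]
  T: [ 1  0 -1  0]
  Θ: [ 0  1 -1  0]
  M: [ 0 -1 -1  1]
RREF → pivots at {X1,X2,X3} ⇒ r = 3
n=4, r=3 ⇒ 1 dimensionless group

1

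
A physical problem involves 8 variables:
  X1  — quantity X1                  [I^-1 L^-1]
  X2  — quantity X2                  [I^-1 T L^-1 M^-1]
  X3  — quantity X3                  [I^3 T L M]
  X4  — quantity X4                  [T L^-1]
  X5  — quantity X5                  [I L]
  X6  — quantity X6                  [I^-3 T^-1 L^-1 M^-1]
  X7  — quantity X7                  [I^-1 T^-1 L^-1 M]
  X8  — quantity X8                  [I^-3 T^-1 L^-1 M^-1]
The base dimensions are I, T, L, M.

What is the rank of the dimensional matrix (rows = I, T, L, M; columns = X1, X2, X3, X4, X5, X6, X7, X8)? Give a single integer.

Dimensional matrix (I×T×L×M by X1×X2×X3×X4×X5×X6×X7×X8):
  I: [-1 -1  3  0  1 -3 -1 -3]
  T: [ 0  1  1  1  0 -1 -1 -1]
  L: [-1 -1  1 -1  1 -1 -1 -1]
  M: [ 0 -1  1  0  0 -1  1 -1]
Row reduction gives pivot columns X1,X2,X3; rank = 3

3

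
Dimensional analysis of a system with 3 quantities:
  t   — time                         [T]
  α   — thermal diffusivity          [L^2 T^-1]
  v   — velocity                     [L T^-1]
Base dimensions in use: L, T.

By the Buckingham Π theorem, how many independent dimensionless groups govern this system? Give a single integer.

1

Dimensional matrix (L×T by t×α×v):
  L: [ 0  2  1]
  T: [ 1 -1 -1]
Echelon form has 2 nonzero rows (pivots: t,α)
Π count = n − r = 3 − 2 = 1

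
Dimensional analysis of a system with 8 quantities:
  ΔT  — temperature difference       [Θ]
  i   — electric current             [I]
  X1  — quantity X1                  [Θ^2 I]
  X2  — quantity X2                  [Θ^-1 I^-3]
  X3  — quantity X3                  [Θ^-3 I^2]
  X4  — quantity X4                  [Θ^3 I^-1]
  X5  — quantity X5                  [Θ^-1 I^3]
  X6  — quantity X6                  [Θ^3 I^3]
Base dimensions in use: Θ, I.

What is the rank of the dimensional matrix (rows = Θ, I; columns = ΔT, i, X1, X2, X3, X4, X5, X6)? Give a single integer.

Write exponents as rows Θ,I / cols ΔT,i,X1,X2,X3,X4,X5,X6:
  Θ: [ 1  0  2 -1 -3  3 -1  3]
  I: [ 0  1  1 -3  2 -1  3  3]
Row reduction gives pivot columns ΔT,i; rank = 2

2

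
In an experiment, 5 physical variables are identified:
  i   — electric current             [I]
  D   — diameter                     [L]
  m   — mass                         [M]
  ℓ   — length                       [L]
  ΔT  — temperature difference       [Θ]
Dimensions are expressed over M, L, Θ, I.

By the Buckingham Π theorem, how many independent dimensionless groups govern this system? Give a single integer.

1

Exponent matrix [M,L,Θ,I] × [i,D,m,ℓ,ΔT]:
  M: [ 0  0  1  0  0]
  L: [ 0  1  0  1  0]
  Θ: [ 0  0  0  0  1]
  I: [ 1  0  0  0  0]
RREF → pivots at {i,D,m,ΔT} ⇒ r = 4
5 vars − rank 4 = 1 Π group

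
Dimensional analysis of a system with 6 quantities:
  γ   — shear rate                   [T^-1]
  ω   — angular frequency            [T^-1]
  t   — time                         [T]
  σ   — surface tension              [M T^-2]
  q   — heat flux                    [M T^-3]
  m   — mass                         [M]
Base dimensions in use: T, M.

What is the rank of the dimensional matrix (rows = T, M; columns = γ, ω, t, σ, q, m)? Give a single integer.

Exponent matrix [T,M] × [γ,ω,t,σ,q,m]:
  T: [-1 -1  1 -2 -3  0]
  M: [ 0  0  0  1  1  1]
Row reduction gives pivot columns γ,σ; rank = 2

2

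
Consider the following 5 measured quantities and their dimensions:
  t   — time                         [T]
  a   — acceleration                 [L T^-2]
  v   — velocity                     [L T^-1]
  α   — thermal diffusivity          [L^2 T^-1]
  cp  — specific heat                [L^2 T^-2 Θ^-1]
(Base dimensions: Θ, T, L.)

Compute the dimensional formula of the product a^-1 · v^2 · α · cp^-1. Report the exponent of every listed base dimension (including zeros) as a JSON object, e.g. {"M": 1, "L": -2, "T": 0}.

Dimensional matrix (Θ×T×L by t×a×v×α×cp):
  Θ: [ 0  0  0  0 -1]
  T: [ 1 -2 -1 -1 -2]
  L: [ 0  1  1  2  2]
  [Θ]: (-1)·0+(2)·0+(1)·0+(-1)·-1 = 1
  [T]: (-1)·-2+(2)·-1+(1)·-1+(-1)·-2 = 1
  [L]: (-1)·1+(2)·1+(1)·2+(-1)·2 = 1
⇒ Θ T L

{"Θ": 1, "T": 1, "L": 1}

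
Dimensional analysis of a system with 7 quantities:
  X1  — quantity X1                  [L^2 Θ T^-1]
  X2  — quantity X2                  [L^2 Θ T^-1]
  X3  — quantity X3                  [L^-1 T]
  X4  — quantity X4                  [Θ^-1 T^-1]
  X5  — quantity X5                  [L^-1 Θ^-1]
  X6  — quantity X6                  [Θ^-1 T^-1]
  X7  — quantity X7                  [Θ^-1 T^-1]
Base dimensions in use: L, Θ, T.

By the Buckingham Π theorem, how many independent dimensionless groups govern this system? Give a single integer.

5

Write exponents as rows L,Θ,T / cols X1,X2,X3,X4,X5,X6,X7:
  L: [ 2  2 -1  0 -1  0  0]
  Θ: [ 1  1  0 -1 -1 -1 -1]
  T: [-1 -1  1 -1  0 -1 -1]
Echelon form has 2 nonzero rows (pivots: X1,X3)
7 vars − rank 2 = 5 Π groups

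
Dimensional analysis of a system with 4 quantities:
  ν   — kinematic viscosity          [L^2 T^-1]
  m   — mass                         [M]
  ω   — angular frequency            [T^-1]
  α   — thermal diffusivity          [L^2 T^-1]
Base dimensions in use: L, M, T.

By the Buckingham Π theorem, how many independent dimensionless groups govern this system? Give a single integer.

1

Write exponents as rows L,M,T / cols ν,m,ω,α:
  L: [ 2  0  0  2]
  M: [ 0  1  0  0]
  T: [-1  0 -1 -1]
Row reduction gives pivot columns ν,m,ω; rank = 3
4 vars − rank 3 = 1 Π group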